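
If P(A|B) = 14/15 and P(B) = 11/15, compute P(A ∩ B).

By definition, P(A|B) = P(A ∩ B) / P(B)
So P(A ∩ B) = P(A|B) × P(B)
= 14/15 × 11/15
= 154/225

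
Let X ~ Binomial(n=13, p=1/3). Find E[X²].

Using the identity E[X²] = Var(X) + (E[X])²:
E[X] = \frac{13}{3}
Var(X) = \frac{26}{9}
E[X²] = \frac{26}{9} + (\frac{13}{3})²
= \frac{65}{3}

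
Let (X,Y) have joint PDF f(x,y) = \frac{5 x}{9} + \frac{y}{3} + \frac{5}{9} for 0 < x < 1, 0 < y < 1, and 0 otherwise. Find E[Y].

E[Y] = ∫_0^1 ∫_0^1 y × f(x,y) dx dy
= \frac{19}{36}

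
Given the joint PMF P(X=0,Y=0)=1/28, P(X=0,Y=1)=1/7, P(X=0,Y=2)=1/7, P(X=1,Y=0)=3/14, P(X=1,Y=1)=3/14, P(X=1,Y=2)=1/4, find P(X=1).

P(X=1) = P(X=1,Y=0) + P(X=1,Y=1) + P(X=1,Y=2)
= 3/14 + 3/14 + 1/4
= 19/28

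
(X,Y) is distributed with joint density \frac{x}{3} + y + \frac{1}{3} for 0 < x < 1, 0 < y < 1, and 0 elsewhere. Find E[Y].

E[Y] = ∫_0^1 ∫_0^1 y × f(x,y) dx dy
= \frac{7}{12}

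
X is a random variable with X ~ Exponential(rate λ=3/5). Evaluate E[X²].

Using the identity E[X²] = Var(X) + (E[X])²:
E[X] = \frac{5}{3}
Var(X) = \frac{25}{9}
E[X²] = \frac{25}{9} + (\frac{5}{3})²
= \frac{50}{9}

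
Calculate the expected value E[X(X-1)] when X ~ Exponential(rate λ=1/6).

E[X(X-1)] = E[X² - X] = E[X²] - E[X]
E[X] = 6
E[X²] = Var(X) + (E[X])² = 36 + (6)² = 72
E[X(X-1)] = 72 - 6 = 66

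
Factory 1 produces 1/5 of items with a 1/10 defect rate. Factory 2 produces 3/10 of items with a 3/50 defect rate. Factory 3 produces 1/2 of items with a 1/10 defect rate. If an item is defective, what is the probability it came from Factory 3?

Using Bayes' theorem:
P(F1) = 1/5, P(D|F1) = 1/10
P(F2) = 3/10, P(D|F2) = 3/50
P(F3) = 1/2, P(D|F3) = 1/10
P(D) = P(D|F1)P(F1) + P(D|F2)P(F2) + P(D|F3)P(F3)
     = \frac{11}{125}
P(F3|D) = P(D|F3)P(F3) / P(D)
= \frac{25}{44}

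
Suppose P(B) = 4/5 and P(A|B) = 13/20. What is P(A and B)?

By definition, P(A|B) = P(A ∩ B) / P(B)
So P(A ∩ B) = P(A|B) × P(B)
= 13/20 × 4/5
= 13/25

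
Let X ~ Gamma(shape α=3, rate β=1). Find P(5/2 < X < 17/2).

P(5/2 < X < 17/2) = ∫_{5/2}^{17/2} f(x) dx
where f(x) = \frac{x^{2} e^{- x}}{2}
= \frac{-365 + 53 e^{6}}{8 e^{\frac{17}{2}}}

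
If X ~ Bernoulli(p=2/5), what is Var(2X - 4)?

For X ~ Bernoulli(p=2/5):
Var(X) = \frac{6}{25}
Var(2X - 4) = (2)² × Var(X) = 4 × \frac{6}{25} = \frac{24}{25}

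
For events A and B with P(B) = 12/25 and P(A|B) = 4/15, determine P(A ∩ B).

By definition, P(A|B) = P(A ∩ B) / P(B)
So P(A ∩ B) = P(A|B) × P(B)
= 4/15 × 12/25
= 16/125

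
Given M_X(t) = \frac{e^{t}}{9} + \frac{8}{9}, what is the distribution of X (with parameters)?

The MGF M(t) = \frac{e^{t}}{9} + \frac{8}{9} is the standard form for the Bernoulli distribution.
Comparing with the known MGF formula identifies: Bernoulli(p=1/9)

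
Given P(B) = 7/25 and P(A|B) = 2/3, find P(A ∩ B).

By definition, P(A|B) = P(A ∩ B) / P(B)
So P(A ∩ B) = P(A|B) × P(B)
= 2/3 × 7/25
= 14/75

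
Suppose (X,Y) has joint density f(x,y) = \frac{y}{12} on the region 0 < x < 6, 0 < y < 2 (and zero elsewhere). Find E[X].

f_X(x) = ∫_0^2 \frac{y}{12} dy = \frac{1}{6}
E[X] = ∫_0^6 x × (\frac{1}{6}) dx = 3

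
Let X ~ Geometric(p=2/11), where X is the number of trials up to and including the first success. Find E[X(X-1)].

E[X(X-1)] = E[X² - X] = E[X²] - E[X]
E[X] = \frac{11}{2}
E[X²] = Var(X) + (E[X])² = \frac{99}{4} + (\frac{11}{2})² = 55
E[X(X-1)] = 55 - \frac{11}{2} = \frac{99}{2}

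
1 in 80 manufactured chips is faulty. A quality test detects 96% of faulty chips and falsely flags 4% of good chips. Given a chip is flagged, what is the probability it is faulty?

Let D = the rare event, + = positive/flagged.
P(D) = 1/80
P(+|D) = 96/100 = 24/25
P(+|D') = 4/100 = 1/25
P(+) = P(+|D)P(D) + P(+|D')P(D')
     = \frac{24}{25} × \frac{1}{80} + \frac{1}{25} × \frac{79}{80}
     = \frac{103}{2000}
P(D|+) = P(+|D)P(D)/P(+) = \frac{24}{103}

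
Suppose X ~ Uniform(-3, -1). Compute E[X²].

Using the identity E[X²] = Var(X) + (E[X])²:
E[X] = -2
Var(X) = \frac{1}{3}
E[X²] = \frac{1}{3} + (-2)²
= \frac{13}{3}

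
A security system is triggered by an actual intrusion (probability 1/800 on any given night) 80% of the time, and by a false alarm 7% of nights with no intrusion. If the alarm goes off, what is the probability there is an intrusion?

Let D = the rare event, + = positive/flagged.
P(D) = 1/800
P(+|D) = 80/100 = 4/5
P(+|D') = 7/100
P(+) = P(+|D)P(D) + P(+|D')P(D')
     = \frac{4}{5} × \frac{1}{800} + \frac{7}{100} × \frac{799}{800}
     = \frac{5673}{80000}
P(D|+) = P(+|D)P(D)/P(+) = \frac{80}{5673}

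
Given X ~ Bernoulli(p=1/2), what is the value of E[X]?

For X ~ Bernoulli(p=1/2), the expected value is:
E[X] = \frac{1}{2}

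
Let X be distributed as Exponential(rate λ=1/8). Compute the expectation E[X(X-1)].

E[X(X-1)] = E[X² - X] = E[X²] - E[X]
E[X] = 8
E[X²] = Var(X) + (E[X])² = 64 + (8)² = 128
E[X(X-1)] = 128 - 8 = 120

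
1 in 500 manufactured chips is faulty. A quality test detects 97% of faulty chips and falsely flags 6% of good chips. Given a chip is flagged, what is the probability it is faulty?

Let D = the rare event, + = positive/flagged.
P(D) = 1/500
P(+|D) = 97/100
P(+|D') = 6/100 = 3/50
P(+) = P(+|D)P(D) + P(+|D')P(D')
     = \frac{97}{100} × \frac{1}{500} + \frac{3}{50} × \frac{499}{500}
     = \frac{3091}{50000}
P(D|+) = P(+|D)P(D)/P(+) = \frac{97}{3091}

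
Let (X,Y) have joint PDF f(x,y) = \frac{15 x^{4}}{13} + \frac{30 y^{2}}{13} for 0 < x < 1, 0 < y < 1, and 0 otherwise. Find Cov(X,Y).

E[XY] = ∫∫ xy × f(x,y) dx dy = \frac{5}{13}
E[X] = \frac{15}{26}
E[Y] = \frac{9}{13}
Cov(X,Y) = E[XY] - E[X]E[Y] = - \frac{5}{338}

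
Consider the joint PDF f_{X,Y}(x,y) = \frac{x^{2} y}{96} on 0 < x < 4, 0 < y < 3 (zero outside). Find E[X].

f_X(x) = ∫_0^3 \frac{x^{2} y}{96} dy = \frac{3 x^{2}}{64}
E[X] = ∫_0^4 x × (\frac{3 x^{2}}{64}) dx = 3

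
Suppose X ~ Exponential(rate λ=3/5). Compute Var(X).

For X ~ Exponential(rate λ=3/5):
Var(X) = \frac{25}{9}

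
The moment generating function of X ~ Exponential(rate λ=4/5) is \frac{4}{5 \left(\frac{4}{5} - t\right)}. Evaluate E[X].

To find E[X], compute M^(1)(0):
M^(1)(t) = \frac{4}{5 \left(\frac{4}{5} - t\right)^{2}}
M^(1)(0) = \frac{5}{4}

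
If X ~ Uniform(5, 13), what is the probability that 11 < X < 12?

P(11 < X < 12) = ∫_{11}^{12} f(x) dx
where f(x) = \frac{1}{8}
= \frac{1}{8}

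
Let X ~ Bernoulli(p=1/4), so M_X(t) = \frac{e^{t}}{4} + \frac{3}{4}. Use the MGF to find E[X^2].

To find E[X^2], compute M^(2)(0):
M^(1)(t) = \frac{e^{t}}{4}
M^(2)(t) = \frac{e^{t}}{4}
M^(2)(0) = \frac{1}{4}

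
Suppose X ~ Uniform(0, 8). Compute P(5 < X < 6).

P(5 < X < 6) = ∫_{5}^{6} f(x) dx
where f(x) = \frac{1}{8}
= \frac{1}{8}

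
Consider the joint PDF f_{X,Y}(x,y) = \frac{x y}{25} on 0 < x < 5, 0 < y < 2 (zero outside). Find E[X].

f_X(x) = ∫_0^2 \frac{x y}{25} dy = \frac{2 x}{25}
E[X] = ∫_0^5 x × (\frac{2 x}{25}) dx = \frac{10}{3}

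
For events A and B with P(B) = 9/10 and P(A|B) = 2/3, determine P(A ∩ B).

By definition, P(A|B) = P(A ∩ B) / P(B)
So P(A ∩ B) = P(A|B) × P(B)
= 2/3 × 9/10
= 3/5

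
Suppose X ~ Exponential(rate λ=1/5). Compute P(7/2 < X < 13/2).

P(7/2 < X < 13/2) = ∫_{7/2}^{13/2} f(x) dx
where f(x) = \frac{e^{- \frac{x}{5}}}{5}
= - \frac{1 - e^{\frac{3}{5}}}{e^{\frac{13}{10}}}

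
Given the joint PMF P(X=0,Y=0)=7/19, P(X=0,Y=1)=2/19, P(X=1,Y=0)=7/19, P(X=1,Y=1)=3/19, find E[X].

First find marginal of X:
P(X=0) = 9/19
P(X=1) = 10/19
E[X] = 0 × 9/19 + 1 × 10/19 = 10/19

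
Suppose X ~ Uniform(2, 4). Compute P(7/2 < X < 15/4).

P(7/2 < X < 15/4) = ∫_{7/2}^{15/4} f(x) dx
where f(x) = \frac{1}{2}
= \frac{1}{8}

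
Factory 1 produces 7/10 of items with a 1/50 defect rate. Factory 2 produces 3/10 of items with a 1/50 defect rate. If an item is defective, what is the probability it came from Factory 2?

Using Bayes' theorem:
P(F1) = 7/10, P(D|F1) = 1/50
P(F2) = 3/10, P(D|F2) = 1/50
P(D) = P(D|F1)P(F1) + P(D|F2)P(F2)
     = \frac{1}{50}
P(F2|D) = P(D|F2)P(F2) / P(D)
= \frac{3}{10}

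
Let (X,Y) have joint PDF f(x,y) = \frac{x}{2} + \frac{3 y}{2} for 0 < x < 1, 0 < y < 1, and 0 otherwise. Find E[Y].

E[Y] = ∫_0^1 ∫_0^1 y × f(x,y) dx dy
= \frac{5}{8}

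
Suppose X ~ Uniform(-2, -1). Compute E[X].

For X ~ Uniform(-2, -1), the expected value is:
E[X] = - \frac{3}{2}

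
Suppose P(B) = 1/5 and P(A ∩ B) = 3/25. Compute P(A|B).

P(A|B) = P(A ∩ B) / P(B)
= (3/25) / (1/5)
= 3/5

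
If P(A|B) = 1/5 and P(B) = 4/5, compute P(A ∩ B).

By definition, P(A|B) = P(A ∩ B) / P(B)
So P(A ∩ B) = P(A|B) × P(B)
= 1/5 × 4/5
= 4/25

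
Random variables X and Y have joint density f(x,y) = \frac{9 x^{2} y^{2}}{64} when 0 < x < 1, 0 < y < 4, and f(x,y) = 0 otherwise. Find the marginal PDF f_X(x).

f_X(x) = ∫_0^4 f(x,y) dy
= ∫_0^4 \frac{9 x^{2} y^{2}}{64} dy
= 3 x^{2} for 0 < x < 1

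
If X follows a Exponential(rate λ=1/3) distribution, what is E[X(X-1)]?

E[X(X-1)] = E[X² - X] = E[X²] - E[X]
E[X] = 3
E[X²] = Var(X) + (E[X])² = 9 + (3)² = 18
E[X(X-1)] = 18 - 3 = 15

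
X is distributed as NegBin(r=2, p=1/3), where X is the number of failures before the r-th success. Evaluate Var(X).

For X ~ NegBin(r=2, p=1/3), where X is the number of failures before the r-th success:
Var(X) = 12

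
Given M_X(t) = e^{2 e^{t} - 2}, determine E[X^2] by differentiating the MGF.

To find E[X^2], compute M^(2)(0):
M^(1)(t) = 2 e^{t} e^{2 e^{t} - 2}
M^(2)(t) = 4 e^{2 t} e^{2 e^{t} - 2} + 2 e^{t} e^{2 e^{t} - 2}
M^(2)(0) = 6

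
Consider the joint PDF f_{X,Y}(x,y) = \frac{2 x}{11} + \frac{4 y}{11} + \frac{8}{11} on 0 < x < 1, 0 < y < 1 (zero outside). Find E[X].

E[X] = ∫_0^1 ∫_0^1 x × f(x,y) dy dx
= ∫_0^1 ∫_0^1 x × (\frac{2 x}{11} + \frac{4 y}{11} + \frac{8}{11}) dy dx
= \frac{17}{33}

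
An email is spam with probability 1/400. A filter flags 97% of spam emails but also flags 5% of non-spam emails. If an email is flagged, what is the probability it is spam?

Let D = the rare event, + = positive/flagged.
P(D) = 1/400
P(+|D) = 97/100
P(+|D') = 5/100 = 1/20
P(+) = P(+|D)P(D) + P(+|D')P(D')
     = \frac{97}{100} × \frac{1}{400} + \frac{1}{20} × \frac{399}{400}
     = \frac{523}{10000}
P(D|+) = P(+|D)P(D)/P(+) = \frac{97}{2092}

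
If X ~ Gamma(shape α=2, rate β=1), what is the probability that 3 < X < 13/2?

P(3 < X < 13/2) = ∫_{3}^{13/2} f(x) dx
where f(x) = x e^{- x}
= - \frac{15}{2 e^{\frac{13}{2}}} + \frac{4}{e^{3}}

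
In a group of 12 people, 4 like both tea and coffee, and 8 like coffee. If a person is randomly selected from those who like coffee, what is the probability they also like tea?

P(A ∩ B) = 4/12 = 1/3
P(B) = 8/12 = 2/3
P(A|B) = P(A ∩ B) / P(B) = (1/3) / (2/3) = 1/2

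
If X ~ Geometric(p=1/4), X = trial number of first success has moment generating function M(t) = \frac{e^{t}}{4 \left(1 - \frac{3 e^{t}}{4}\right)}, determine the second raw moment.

To find E[X^2], compute M^(2)(0):
M^(1)(t) = \frac{e^{t}}{4 \left(1 - \frac{3 e^{t}}{4}\right)} + \frac{3 e^{2 t}}{16 \left(1 - \frac{3 e^{t}}{4}\right)^{2}}
M^(2)(t) = \frac{e^{t}}{4 \left(1 - \frac{3 e^{t}}{4}\right)} + \frac{9 e^{2 t}}{16 \left(1 - \frac{3 e^{t}}{4}\right)^{2}} + \frac{9 e^{3 t}}{32 \left(1 - \frac{3 e^{t}}{4}\right)^{3}}
M^(2)(0) = 28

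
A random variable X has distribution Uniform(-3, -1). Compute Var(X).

For X ~ Uniform(-3, -1):
Var(X) = \frac{1}{3}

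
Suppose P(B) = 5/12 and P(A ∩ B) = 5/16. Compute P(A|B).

P(A|B) = P(A ∩ B) / P(B)
= (5/16) / (5/12)
= 3/4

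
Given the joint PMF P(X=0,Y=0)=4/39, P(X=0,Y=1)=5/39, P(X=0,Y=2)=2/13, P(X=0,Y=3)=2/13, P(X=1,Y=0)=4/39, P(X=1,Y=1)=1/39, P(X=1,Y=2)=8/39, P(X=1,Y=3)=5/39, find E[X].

First find marginal of X:
P(X=0) = 7/13
P(X=1) = 6/13
E[X] = 0 × 7/13 + 1 × 6/13 = 6/13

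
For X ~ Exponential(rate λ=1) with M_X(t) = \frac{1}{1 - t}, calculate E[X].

To find E[X], compute M^(1)(0):
M^(1)(t) = \frac{1}{\left(1 - t\right)^{2}}
M^(1)(0) = 1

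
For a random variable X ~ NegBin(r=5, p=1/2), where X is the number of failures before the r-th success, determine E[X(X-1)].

E[X(X-1)] = E[X² - X] = E[X²] - E[X]
E[X] = 5
E[X²] = Var(X) + (E[X])² = 10 + (5)² = 35
E[X(X-1)] = 35 - 5 = 30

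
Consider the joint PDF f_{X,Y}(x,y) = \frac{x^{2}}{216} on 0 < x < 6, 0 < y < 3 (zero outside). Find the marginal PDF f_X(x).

f_X(x) = ∫_0^3 f(x,y) dy
= ∫_0^3 \frac{x^{2}}{216} dy
= \frac{x^{2}}{72} for 0 < x < 6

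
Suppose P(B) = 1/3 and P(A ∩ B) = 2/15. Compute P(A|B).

P(A|B) = P(A ∩ B) / P(B)
= (2/15) / (1/3)
= 2/5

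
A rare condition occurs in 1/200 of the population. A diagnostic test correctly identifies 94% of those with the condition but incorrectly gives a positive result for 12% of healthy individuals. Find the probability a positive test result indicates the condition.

Let D = the rare event, + = positive/flagged.
P(D) = 1/200
P(+|D) = 94/100 = 47/50
P(+|D') = 12/100 = 3/25
P(+) = P(+|D)P(D) + P(+|D')P(D')
     = \frac{47}{50} × \frac{1}{200} + \frac{3}{25} × \frac{199}{200}
     = \frac{1241}{10000}
P(D|+) = P(+|D)P(D)/P(+) = \frac{47}{1241}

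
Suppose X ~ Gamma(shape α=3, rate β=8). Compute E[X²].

Using the identity E[X²] = Var(X) + (E[X])²:
E[X] = \frac{3}{8}
Var(X) = \frac{3}{64}
E[X²] = \frac{3}{64} + (\frac{3}{8})²
= \frac{3}{16}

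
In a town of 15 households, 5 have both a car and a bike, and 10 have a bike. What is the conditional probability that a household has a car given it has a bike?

P(A ∩ B) = 5/15 = 1/3
P(B) = 10/15 = 2/3
P(A|B) = P(A ∩ B) / P(B) = (1/3) / (2/3) = 1/2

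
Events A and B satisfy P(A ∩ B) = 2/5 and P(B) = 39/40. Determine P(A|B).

P(A|B) = P(A ∩ B) / P(B)
= (2/5) / (39/40)
= 16/39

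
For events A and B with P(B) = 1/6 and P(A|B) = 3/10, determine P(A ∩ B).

By definition, P(A|B) = P(A ∩ B) / P(B)
So P(A ∩ B) = P(A|B) × P(B)
= 3/10 × 1/6
= 1/20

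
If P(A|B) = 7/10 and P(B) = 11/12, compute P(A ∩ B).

By definition, P(A|B) = P(A ∩ B) / P(B)
So P(A ∩ B) = P(A|B) × P(B)
= 7/10 × 11/12
= 77/120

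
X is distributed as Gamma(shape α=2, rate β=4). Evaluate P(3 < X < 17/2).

P(3 < X < 17/2) = ∫_{3}^{17/2} f(x) dx
where f(x) = 16 x e^{- 4 x}
= \frac{-35 + 13 e^{22}}{e^{34}}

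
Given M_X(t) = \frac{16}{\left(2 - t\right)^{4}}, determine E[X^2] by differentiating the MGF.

To find E[X^2], compute M^(2)(0):
M^(1)(t) = \frac{64}{\left(2 - t\right)^{5}}
M^(2)(t) = \frac{320}{\left(2 - t\right)^{6}}
M^(2)(0) = 5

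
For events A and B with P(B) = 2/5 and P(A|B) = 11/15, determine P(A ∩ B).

By definition, P(A|B) = P(A ∩ B) / P(B)
So P(A ∩ B) = P(A|B) × P(B)
= 11/15 × 2/5
= 22/75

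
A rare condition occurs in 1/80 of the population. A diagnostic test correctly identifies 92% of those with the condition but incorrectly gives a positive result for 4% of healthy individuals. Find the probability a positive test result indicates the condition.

Let D = the rare event, + = positive/flagged.
P(D) = 1/80
P(+|D) = 92/100 = 23/25
P(+|D') = 4/100 = 1/25
P(+) = P(+|D)P(D) + P(+|D')P(D')
     = \frac{23}{25} × \frac{1}{80} + \frac{1}{25} × \frac{79}{80}
     = \frac{51}{1000}
P(D|+) = P(+|D)P(D)/P(+) = \frac{23}{102}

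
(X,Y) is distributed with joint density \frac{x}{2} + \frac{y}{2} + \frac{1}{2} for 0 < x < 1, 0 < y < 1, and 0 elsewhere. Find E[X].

E[X] = ∫_0^1 ∫_0^1 x × f(x,y) dy dx
= ∫_0^1 ∫_0^1 x × (\frac{x}{2} + \frac{y}{2} + \frac{1}{2}) dy dx
= \frac{13}{24}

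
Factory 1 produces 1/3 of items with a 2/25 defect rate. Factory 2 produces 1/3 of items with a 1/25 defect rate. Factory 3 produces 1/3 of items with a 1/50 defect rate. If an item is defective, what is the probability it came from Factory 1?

Using Bayes' theorem:
P(F1) = 1/3, P(D|F1) = 2/25
P(F2) = 1/3, P(D|F2) = 1/25
P(F3) = 1/3, P(D|F3) = 1/50
P(D) = P(D|F1)P(F1) + P(D|F2)P(F2) + P(D|F3)P(F3)
     = \frac{7}{150}
P(F1|D) = P(D|F1)P(F1) / P(D)
= \frac{4}{7}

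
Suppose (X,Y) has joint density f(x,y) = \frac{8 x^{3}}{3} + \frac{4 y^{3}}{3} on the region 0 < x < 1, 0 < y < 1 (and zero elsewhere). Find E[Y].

E[Y] = ∫_0^1 ∫_0^1 y × f(x,y) dx dy
= \frac{3}{5}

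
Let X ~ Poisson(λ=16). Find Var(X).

For X ~ Poisson(λ=16):
Var(X) = 16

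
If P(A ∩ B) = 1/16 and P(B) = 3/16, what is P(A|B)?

P(A|B) = P(A ∩ B) / P(B)
= (1/16) / (3/16)
= 1/3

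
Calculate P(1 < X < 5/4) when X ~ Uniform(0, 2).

P(1 < X < 5/4) = ∫_{1}^{5/4} f(x) dx
where f(x) = \frac{1}{2}
= \frac{1}{8}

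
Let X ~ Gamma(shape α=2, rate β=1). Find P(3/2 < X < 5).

P(3/2 < X < 5) = ∫_{3/2}^{5} f(x) dx
where f(x) = x e^{- x}
= - \frac{6}{e^{5}} + \frac{5}{2 e^{\frac{3}{2}}}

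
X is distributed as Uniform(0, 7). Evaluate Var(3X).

For X ~ Uniform(0, 7):
Var(X) = \frac{49}{12}
Var(3X) = (3)² × Var(X) = 9 × \frac{49}{12} = \frac{147}{4}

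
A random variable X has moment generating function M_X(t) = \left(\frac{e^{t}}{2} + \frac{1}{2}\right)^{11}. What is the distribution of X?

The MGF M(t) = \left(\frac{e^{t}}{2} + \frac{1}{2}\right)^{11} is the standard form for the Binomial distribution.
Comparing with the known MGF formula identifies: Binomial(n=11, p=1/2)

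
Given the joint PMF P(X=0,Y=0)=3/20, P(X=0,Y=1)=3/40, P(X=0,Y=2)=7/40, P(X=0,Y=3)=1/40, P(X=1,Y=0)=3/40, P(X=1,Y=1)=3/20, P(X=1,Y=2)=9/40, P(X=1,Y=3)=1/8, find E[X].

First find marginal of X:
P(X=0) = 17/40
P(X=1) = 23/40
E[X] = 0 × 17/40 + 1 × 23/40 = 23/40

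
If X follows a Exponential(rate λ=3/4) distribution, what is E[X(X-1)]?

E[X(X-1)] = E[X² - X] = E[X²] - E[X]
E[X] = \frac{4}{3}
E[X²] = Var(X) + (E[X])² = \frac{16}{9} + (\frac{4}{3})² = \frac{32}{9}
E[X(X-1)] = \frac{32}{9} - \frac{4}{3} = \frac{20}{9}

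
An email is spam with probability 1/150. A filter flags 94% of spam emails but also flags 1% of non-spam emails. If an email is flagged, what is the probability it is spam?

Let D = the rare event, + = positive/flagged.
P(D) = 1/150
P(+|D) = 94/100 = 47/50
P(+|D') = 1/100
P(+) = P(+|D)P(D) + P(+|D')P(D')
     = \frac{47}{50} × \frac{1}{150} + \frac{1}{100} × \frac{149}{150}
     = \frac{81}{5000}
P(D|+) = P(+|D)P(D)/P(+) = \frac{94}{243}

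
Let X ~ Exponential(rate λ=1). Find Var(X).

For X ~ Exponential(rate λ=1):
Var(X) = 1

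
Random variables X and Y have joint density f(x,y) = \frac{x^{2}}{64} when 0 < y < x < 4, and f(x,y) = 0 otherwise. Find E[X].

f_X(x) = ∫_0^x \frac{x^{2}}{64} dy = \frac{x^{3}}{64}
E[X] = ∫_0^4 x × (\frac{x^{3}}{64}) dx = \frac{16}{5}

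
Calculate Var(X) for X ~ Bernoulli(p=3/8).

For X ~ Bernoulli(p=3/8):
Var(X) = \frac{15}{64}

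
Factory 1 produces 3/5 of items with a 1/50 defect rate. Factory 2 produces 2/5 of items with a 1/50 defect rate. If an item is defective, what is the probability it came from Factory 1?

Using Bayes' theorem:
P(F1) = 3/5, P(D|F1) = 1/50
P(F2) = 2/5, P(D|F2) = 1/50
P(D) = P(D|F1)P(F1) + P(D|F2)P(F2)
     = \frac{1}{50}
P(F1|D) = P(D|F1)P(F1) / P(D)
= \frac{3}{5}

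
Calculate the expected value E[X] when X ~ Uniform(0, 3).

For X ~ Uniform(0, 3), the expected value is:
E[X] = \frac{3}{2}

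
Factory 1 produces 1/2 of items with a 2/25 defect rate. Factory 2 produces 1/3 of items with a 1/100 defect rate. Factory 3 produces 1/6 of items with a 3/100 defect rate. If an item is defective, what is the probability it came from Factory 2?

Using Bayes' theorem:
P(F1) = 1/2, P(D|F1) = 2/25
P(F2) = 1/3, P(D|F2) = 1/100
P(F3) = 1/6, P(D|F3) = 3/100
P(D) = P(D|F1)P(F1) + P(D|F2)P(F2) + P(D|F3)P(F3)
     = \frac{29}{600}
P(F2|D) = P(D|F2)P(F2) / P(D)
= \frac{2}{29}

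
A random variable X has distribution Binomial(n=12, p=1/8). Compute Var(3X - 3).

For X ~ Binomial(n=12, p=1/8):
Var(X) = \frac{21}{16}
Var(3X - 3) = (3)² × Var(X) = 9 × \frac{21}{16} = \frac{189}{16}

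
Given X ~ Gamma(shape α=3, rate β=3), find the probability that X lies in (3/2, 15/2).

P(3/2 < X < 15/2) = ∫_{3/2}^{15/2} f(x) dx
where f(x) = \frac{27 x^{2} e^{- 3 x}}{2}
= \frac{-2213 + 125 e^{18}}{8 e^{\frac{45}{2}}}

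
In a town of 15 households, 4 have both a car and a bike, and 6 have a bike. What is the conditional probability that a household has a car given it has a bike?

P(A ∩ B) = 4/15
P(B) = 6/15 = 2/5
P(A|B) = P(A ∩ B) / P(B) = (4/15) / (2/5) = 2/3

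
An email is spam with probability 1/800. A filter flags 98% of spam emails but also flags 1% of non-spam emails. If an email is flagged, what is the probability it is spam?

Let D = the rare event, + = positive/flagged.
P(D) = 1/800
P(+|D) = 98/100 = 49/50
P(+|D') = 1/100
P(+) = P(+|D)P(D) + P(+|D')P(D')
     = \frac{49}{50} × \frac{1}{800} + \frac{1}{100} × \frac{799}{800}
     = \frac{897}{80000}
P(D|+) = P(+|D)P(D)/P(+) = \frac{98}{897}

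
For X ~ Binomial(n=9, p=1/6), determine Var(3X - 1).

For X ~ Binomial(n=9, p=1/6):
Var(X) = \frac{5}{4}
Var(3X - 1) = (3)² × Var(X) = 9 × \frac{5}{4} = \frac{45}{4}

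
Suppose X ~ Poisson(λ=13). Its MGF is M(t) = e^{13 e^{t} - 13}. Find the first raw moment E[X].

To find E[X], compute M^(1)(0):
M^(1)(t) = 13 e^{t} e^{13 e^{t} - 13}
M^(1)(0) = 13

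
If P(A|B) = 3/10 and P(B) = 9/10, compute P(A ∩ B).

By definition, P(A|B) = P(A ∩ B) / P(B)
So P(A ∩ B) = P(A|B) × P(B)
= 3/10 × 9/10
= 27/100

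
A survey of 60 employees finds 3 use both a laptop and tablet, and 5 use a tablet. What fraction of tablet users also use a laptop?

P(A ∩ B) = 3/60 = 1/20
P(B) = 5/60 = 1/12
P(A|B) = P(A ∩ B) / P(B) = (1/20) / (1/12) = 3/5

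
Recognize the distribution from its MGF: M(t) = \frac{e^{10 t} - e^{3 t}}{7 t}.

The MGF M(t) = \frac{e^{10 t} - e^{3 t}}{7 t} is the standard form for the Uniform distribution.
Comparing with the known MGF formula identifies: Uniform(3, 10)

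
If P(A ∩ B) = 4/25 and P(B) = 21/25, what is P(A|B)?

P(A|B) = P(A ∩ B) / P(B)
= (4/25) / (21/25)
= 4/21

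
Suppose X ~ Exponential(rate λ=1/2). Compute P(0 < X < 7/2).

P(0 < X < 7/2) = ∫_{0}^{7/2} f(x) dx
where f(x) = \frac{e^{- \frac{x}{2}}}{2}
= 1 - e^{- \frac{7}{4}}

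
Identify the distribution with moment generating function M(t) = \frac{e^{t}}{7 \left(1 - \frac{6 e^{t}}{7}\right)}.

The MGF M(t) = \frac{e^{t}}{7 \left(1 - \frac{6 e^{t}}{7}\right)} is the standard form for the Geometric distribution.
Comparing with the known MGF formula identifies: Geometric(p=1/7), X = trial number of first success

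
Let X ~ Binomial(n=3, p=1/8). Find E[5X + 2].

For X ~ Binomial(n=3, p=1/8):
E[X] = \frac{3}{8}
E[5X + 2] = 5 × E[X] + 2 = \frac{31}{8}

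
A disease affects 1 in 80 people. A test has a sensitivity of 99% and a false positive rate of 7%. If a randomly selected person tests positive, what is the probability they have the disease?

Let D = the rare event, + = positive/flagged.
P(D) = 1/80
P(+|D) = 99/100
P(+|D') = 7/100
P(+) = P(+|D)P(D) + P(+|D')P(D')
     = \frac{99}{100} × \frac{1}{80} + \frac{7}{100} × \frac{79}{80}
     = \frac{163}{2000}
P(D|+) = P(+|D)P(D)/P(+) = \frac{99}{652}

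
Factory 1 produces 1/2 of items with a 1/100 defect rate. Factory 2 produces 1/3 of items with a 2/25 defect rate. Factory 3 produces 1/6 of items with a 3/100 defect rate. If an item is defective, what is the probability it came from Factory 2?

Using Bayes' theorem:
P(F1) = 1/2, P(D|F1) = 1/100
P(F2) = 1/3, P(D|F2) = 2/25
P(F3) = 1/6, P(D|F3) = 3/100
P(D) = P(D|F1)P(F1) + P(D|F2)P(F2) + P(D|F3)P(F3)
     = \frac{11}{300}
P(F2|D) = P(D|F2)P(F2) / P(D)
= \frac{8}{11}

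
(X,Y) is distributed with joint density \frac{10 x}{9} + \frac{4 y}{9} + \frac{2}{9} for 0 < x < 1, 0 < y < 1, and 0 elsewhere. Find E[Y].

E[Y] = ∫_0^1 ∫_0^1 y × f(x,y) dx dy
= \frac{29}{54}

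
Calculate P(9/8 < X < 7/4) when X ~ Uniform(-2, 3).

P(9/8 < X < 7/4) = ∫_{9/8}^{7/4} f(x) dx
where f(x) = \frac{1}{5}
= \frac{1}{8}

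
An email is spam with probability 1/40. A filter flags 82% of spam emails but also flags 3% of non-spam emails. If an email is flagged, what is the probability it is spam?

Let D = the rare event, + = positive/flagged.
P(D) = 1/40
P(+|D) = 82/100 = 41/50
P(+|D') = 3/100
P(+) = P(+|D)P(D) + P(+|D')P(D')
     = \frac{41}{50} × \frac{1}{40} + \frac{3}{100} × \frac{39}{40}
     = \frac{199}{4000}
P(D|+) = P(+|D)P(D)/P(+) = \frac{82}{199}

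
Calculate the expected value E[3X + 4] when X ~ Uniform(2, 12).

For X ~ Uniform(2, 12):
E[X] = 7
E[3X + 4] = 3 × E[X] + 4 = 25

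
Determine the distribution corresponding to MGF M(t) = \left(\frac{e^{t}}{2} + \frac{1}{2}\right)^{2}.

The MGF M(t) = \left(\frac{e^{t}}{2} + \frac{1}{2}\right)^{2} is the standard form for the Binomial distribution.
Comparing with the known MGF formula identifies: Binomial(n=2, p=1/2)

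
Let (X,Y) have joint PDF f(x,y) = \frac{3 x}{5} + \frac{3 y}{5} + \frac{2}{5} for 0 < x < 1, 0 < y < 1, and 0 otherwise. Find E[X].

E[X] = ∫_0^1 ∫_0^1 x × f(x,y) dy dx
= ∫_0^1 ∫_0^1 x × (\frac{3 x}{5} + \frac{3 y}{5} + \frac{2}{5}) dy dx
= \frac{11}{20}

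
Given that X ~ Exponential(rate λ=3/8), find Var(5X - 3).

For X ~ Exponential(rate λ=3/8):
Var(X) = \frac{64}{9}
Var(5X - 3) = (5)² × Var(X) = 25 × \frac{64}{9} = \frac{1600}{9}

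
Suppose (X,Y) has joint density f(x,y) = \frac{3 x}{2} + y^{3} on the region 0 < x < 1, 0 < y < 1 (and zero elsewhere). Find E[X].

E[X] = ∫_0^1 ∫_0^1 x × f(x,y) dy dx
= ∫_0^1 ∫_0^1 x × (\frac{3 x}{2} + y^{3}) dy dx
= \frac{5}{8}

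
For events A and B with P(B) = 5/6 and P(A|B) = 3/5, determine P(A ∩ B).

By definition, P(A|B) = P(A ∩ B) / P(B)
So P(A ∩ B) = P(A|B) × P(B)
= 3/5 × 5/6
= 1/2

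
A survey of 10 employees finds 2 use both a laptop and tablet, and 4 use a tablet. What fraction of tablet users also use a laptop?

P(A ∩ B) = 2/10 = 1/5
P(B) = 4/10 = 2/5
P(A|B) = P(A ∩ B) / P(B) = (1/5) / (2/5) = 1/2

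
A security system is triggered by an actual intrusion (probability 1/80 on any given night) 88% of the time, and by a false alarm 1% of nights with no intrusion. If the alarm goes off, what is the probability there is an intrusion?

Let D = the rare event, + = positive/flagged.
P(D) = 1/80
P(+|D) = 88/100 = 22/25
P(+|D') = 1/100
P(+) = P(+|D)P(D) + P(+|D')P(D')
     = \frac{22}{25} × \frac{1}{80} + \frac{1}{100} × \frac{79}{80}
     = \frac{167}{8000}
P(D|+) = P(+|D)P(D)/P(+) = \frac{88}{167}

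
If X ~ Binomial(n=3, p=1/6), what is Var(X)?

For X ~ Binomial(n=3, p=1/6):
Var(X) = \frac{5}{12}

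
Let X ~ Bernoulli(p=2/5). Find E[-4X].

For X ~ Bernoulli(p=2/5):
E[X] = \frac{2}{5}
E[-4X] = -4 × E[X] + 0 = - \frac{8}{5}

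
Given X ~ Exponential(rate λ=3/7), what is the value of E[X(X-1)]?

E[X(X-1)] = E[X² - X] = E[X²] - E[X]
E[X] = \frac{7}{3}
E[X²] = Var(X) + (E[X])² = \frac{49}{9} + (\frac{7}{3})² = \frac{98}{9}
E[X(X-1)] = \frac{98}{9} - \frac{7}{3} = \frac{77}{9}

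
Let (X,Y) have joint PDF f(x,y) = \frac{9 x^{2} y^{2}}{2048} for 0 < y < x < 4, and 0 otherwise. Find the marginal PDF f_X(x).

f_X(x) = ∫_0^x \frac{9 x^{2} y^{2}}{2048} dy = \frac{3 x^{5}}{2048}
for 0 < x < 4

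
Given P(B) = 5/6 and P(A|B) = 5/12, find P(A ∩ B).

By definition, P(A|B) = P(A ∩ B) / P(B)
So P(A ∩ B) = P(A|B) × P(B)
= 5/12 × 5/6
= 25/72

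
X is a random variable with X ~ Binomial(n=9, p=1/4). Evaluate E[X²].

Using the identity E[X²] = Var(X) + (E[X])²:
E[X] = \frac{9}{4}
Var(X) = \frac{27}{16}
E[X²] = \frac{27}{16} + (\frac{9}{4})²
= \frac{27}{4}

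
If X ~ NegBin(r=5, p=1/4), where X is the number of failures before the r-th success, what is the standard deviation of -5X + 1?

For X ~ NegBin(r=5, p=1/4), where X is the number of failures before the r-th success:
Var(X) = 60
SD(X) = √(Var(X)) = √(60) = 2 \sqrt{15}
SD(-5X + 1) = |-5| × SD(X) = 5 × 2 \sqrt{15} = 10 \sqrt{15}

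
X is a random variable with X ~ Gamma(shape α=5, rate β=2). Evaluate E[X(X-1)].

E[X(X-1)] = E[X² - X] = E[X²] - E[X]
E[X] = \frac{5}{2}
E[X²] = Var(X) + (E[X])² = \frac{5}{4} + (\frac{5}{2})² = \frac{15}{2}
E[X(X-1)] = \frac{15}{2} - \frac{5}{2} = 5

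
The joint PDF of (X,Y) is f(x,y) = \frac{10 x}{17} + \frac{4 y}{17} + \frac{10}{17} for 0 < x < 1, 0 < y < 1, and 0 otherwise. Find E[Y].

E[Y] = ∫_0^1 ∫_0^1 y × f(x,y) dx dy
= \frac{53}{102}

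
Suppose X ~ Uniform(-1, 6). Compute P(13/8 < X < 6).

P(13/8 < X < 6) = ∫_{13/8}^{6} f(x) dx
where f(x) = \frac{1}{7}
= \frac{5}{8}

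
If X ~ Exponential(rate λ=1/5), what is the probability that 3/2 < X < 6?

P(3/2 < X < 6) = ∫_{3/2}^{6} f(x) dx
where f(x) = \frac{e^{- \frac{x}{5}}}{5}
= - \frac{1}{e^{\frac{6}{5}}} + e^{- \frac{3}{10}}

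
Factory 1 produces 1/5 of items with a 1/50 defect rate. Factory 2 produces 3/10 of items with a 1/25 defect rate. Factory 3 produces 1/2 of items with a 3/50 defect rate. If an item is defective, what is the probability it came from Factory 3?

Using Bayes' theorem:
P(F1) = 1/5, P(D|F1) = 1/50
P(F2) = 3/10, P(D|F2) = 1/25
P(F3) = 1/2, P(D|F3) = 3/50
P(D) = P(D|F1)P(F1) + P(D|F2)P(F2) + P(D|F3)P(F3)
     = \frac{23}{500}
P(F3|D) = P(D|F3)P(F3) / P(D)
= \frac{15}{23}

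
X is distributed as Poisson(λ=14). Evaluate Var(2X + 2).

For X ~ Poisson(λ=14):
Var(X) = 14
Var(2X + 2) = (2)² × Var(X) = 4 × 14 = 56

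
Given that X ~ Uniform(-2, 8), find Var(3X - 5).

For X ~ Uniform(-2, 8):
Var(X) = \frac{25}{3}
Var(3X - 5) = (3)² × Var(X) = 9 × \frac{25}{3} = 75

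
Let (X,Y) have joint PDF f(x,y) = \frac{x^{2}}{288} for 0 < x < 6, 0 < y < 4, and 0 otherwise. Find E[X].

f_X(x) = ∫_0^4 \frac{x^{2}}{288} dy = \frac{x^{2}}{72}
E[X] = ∫_0^6 x × (\frac{x^{2}}{72}) dx = \frac{9}{2}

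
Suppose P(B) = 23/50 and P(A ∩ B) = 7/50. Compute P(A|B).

P(A|B) = P(A ∩ B) / P(B)
= (7/50) / (23/50)
= 7/23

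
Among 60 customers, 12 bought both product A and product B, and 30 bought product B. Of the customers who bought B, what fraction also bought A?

P(A ∩ B) = 12/60 = 1/5
P(B) = 30/60 = 1/2
P(A|B) = P(A ∩ B) / P(B) = (1/5) / (1/2) = 2/5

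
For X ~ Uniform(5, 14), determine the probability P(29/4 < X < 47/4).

P(29/4 < X < 47/4) = ∫_{29/4}^{47/4} f(x) dx
where f(x) = \frac{1}{9}
= \frac{1}{2}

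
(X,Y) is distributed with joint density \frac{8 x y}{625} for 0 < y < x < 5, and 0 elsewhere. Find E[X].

f_X(x) = ∫_0^x \frac{8 x y}{625} dy = \frac{4 x^{3}}{625}
E[X] = ∫_0^5 x × (\frac{4 x^{3}}{625}) dx = 4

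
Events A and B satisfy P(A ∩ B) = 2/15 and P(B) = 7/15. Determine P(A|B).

P(A|B) = P(A ∩ B) / P(B)
= (2/15) / (7/15)
= 2/7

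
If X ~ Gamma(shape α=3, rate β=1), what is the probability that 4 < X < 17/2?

P(4 < X < 17/2) = ∫_{4}^{17/2} f(x) dx
where f(x) = \frac{x^{2} e^{- x}}{2}
= - \frac{365}{8 e^{\frac{17}{2}}} + \frac{13}{e^{4}}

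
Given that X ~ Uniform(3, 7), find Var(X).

For X ~ Uniform(3, 7):
Var(X) = \frac{4}{3}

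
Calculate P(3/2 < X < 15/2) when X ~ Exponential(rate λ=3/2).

P(3/2 < X < 15/2) = ∫_{3/2}^{15/2} f(x) dx
where f(x) = \frac{3 e^{- \frac{3 x}{2}}}{2}
= - \frac{1 - e^{9}}{e^{\frac{45}{4}}}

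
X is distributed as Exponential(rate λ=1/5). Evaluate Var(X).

For X ~ Exponential(rate λ=1/5):
Var(X) = 25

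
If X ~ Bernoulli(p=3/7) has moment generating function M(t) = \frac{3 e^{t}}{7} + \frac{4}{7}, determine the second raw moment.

To find E[X^2], compute M^(2)(0):
M^(1)(t) = \frac{3 e^{t}}{7}
M^(2)(t) = \frac{3 e^{t}}{7}
M^(2)(0) = \frac{3}{7}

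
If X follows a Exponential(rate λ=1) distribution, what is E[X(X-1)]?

E[X(X-1)] = E[X² - X] = E[X²] - E[X]
E[X] = 1
E[X²] = Var(X) + (E[X])² = 1 + (1)² = 2
E[X(X-1)] = 2 - 1 = 1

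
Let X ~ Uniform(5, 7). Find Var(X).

For X ~ Uniform(5, 7):
Var(X) = \frac{1}{3}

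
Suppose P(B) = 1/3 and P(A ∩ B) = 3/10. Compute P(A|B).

P(A|B) = P(A ∩ B) / P(B)
= (3/10) / (1/3)
= 9/10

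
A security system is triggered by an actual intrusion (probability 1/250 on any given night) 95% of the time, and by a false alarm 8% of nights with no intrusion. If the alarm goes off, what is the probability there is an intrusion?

Let D = the rare event, + = positive/flagged.
P(D) = 1/250
P(+|D) = 95/100 = 19/20
P(+|D') = 8/100 = 2/25
P(+) = P(+|D)P(D) + P(+|D')P(D')
     = \frac{19}{20} × \frac{1}{250} + \frac{2}{25} × \frac{249}{250}
     = \frac{2087}{25000}
P(D|+) = P(+|D)P(D)/P(+) = \frac{95}{2087}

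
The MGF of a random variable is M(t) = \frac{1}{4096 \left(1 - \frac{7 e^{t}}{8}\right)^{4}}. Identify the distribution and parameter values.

The MGF M(t) = \frac{1}{4096 \left(1 - \frac{7 e^{t}}{8}\right)^{4}} is the standard form for the NegativeBinomial distribution.
Comparing with the known MGF formula identifies: NegBin(r=4, p=1/8), X = failures before r-th success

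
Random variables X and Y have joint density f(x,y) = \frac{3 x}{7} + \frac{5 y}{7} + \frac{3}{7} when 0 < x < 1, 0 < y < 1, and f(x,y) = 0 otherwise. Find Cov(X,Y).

E[XY] = ∫∫ xy × f(x,y) dx dy = \frac{25}{84}
E[X] = \frac{15}{28}
E[Y] = \frac{47}{84}
Cov(X,Y) = E[XY] - E[X]E[Y] = - \frac{5}{2352}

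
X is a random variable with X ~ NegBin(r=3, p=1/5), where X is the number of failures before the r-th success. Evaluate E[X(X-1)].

E[X(X-1)] = E[X² - X] = E[X²] - E[X]
E[X] = 12
E[X²] = Var(X) + (E[X])² = 60 + (12)² = 204
E[X(X-1)] = 204 - 12 = 192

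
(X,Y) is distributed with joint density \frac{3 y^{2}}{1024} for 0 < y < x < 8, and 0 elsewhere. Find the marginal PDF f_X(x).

f_X(x) = ∫_0^x \frac{3 y^{2}}{1024} dy = \frac{x^{3}}{1024}
for 0 < x < 8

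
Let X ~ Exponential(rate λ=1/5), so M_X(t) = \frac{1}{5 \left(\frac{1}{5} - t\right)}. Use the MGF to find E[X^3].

To find E[X^3], compute M^(3)(0):
M^(1)(t) = \frac{1}{5 \left(\frac{1}{5} - t\right)^{2}}
M^(2)(t) = \frac{2}{5 \left(\frac{1}{5} - t\right)^{3}}
M^(3)(t) = \frac{6}{5 \left(\frac{1}{5} - t\right)^{4}}
M^(3)(0) = 750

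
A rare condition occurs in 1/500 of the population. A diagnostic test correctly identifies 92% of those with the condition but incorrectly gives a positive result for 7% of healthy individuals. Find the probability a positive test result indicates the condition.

Let D = the rare event, + = positive/flagged.
P(D) = 1/500
P(+|D) = 92/100 = 23/25
P(+|D') = 7/100
P(+) = P(+|D)P(D) + P(+|D')P(D')
     = \frac{23}{25} × \frac{1}{500} + \frac{7}{100} × \frac{499}{500}
     = \frac{717}{10000}
P(D|+) = P(+|D)P(D)/P(+) = \frac{92}{3585}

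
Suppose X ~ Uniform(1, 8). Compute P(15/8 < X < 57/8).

P(15/8 < X < 57/8) = ∫_{15/8}^{57/8} f(x) dx
where f(x) = \frac{1}{7}
= \frac{3}{4}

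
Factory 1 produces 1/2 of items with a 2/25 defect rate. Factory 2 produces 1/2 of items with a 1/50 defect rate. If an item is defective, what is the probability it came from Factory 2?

Using Bayes' theorem:
P(F1) = 1/2, P(D|F1) = 2/25
P(F2) = 1/2, P(D|F2) = 1/50
P(D) = P(D|F1)P(F1) + P(D|F2)P(F2)
     = \frac{1}{20}
P(F2|D) = P(D|F2)P(F2) / P(D)
= \frac{1}{5}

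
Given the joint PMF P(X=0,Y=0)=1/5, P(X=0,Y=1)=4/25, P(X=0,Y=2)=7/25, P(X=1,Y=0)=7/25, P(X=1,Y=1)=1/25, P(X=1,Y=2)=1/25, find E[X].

First find marginal of X:
P(X=0) = 16/25
P(X=1) = 9/25
E[X] = 0 × 16/25 + 1 × 9/25 = 9/25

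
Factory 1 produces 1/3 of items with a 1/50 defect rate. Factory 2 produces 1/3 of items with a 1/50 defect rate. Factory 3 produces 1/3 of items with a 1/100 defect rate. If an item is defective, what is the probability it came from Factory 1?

Using Bayes' theorem:
P(F1) = 1/3, P(D|F1) = 1/50
P(F2) = 1/3, P(D|F2) = 1/50
P(F3) = 1/3, P(D|F3) = 1/100
P(D) = P(D|F1)P(F1) + P(D|F2)P(F2) + P(D|F3)P(F3)
     = \frac{1}{60}
P(F1|D) = P(D|F1)P(F1) / P(D)
= \frac{2}{5}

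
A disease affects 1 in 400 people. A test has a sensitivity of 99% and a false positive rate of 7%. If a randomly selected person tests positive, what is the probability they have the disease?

Let D = the rare event, + = positive/flagged.
P(D) = 1/400
P(+|D) = 99/100
P(+|D') = 7/100
P(+) = P(+|D)P(D) + P(+|D')P(D')
     = \frac{99}{100} × \frac{1}{400} + \frac{7}{100} × \frac{399}{400}
     = \frac{723}{10000}
P(D|+) = P(+|D)P(D)/P(+) = \frac{33}{964}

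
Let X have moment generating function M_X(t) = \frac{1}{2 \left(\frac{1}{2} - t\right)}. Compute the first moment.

To find E[X], compute M^(1)(0):
M^(1)(t) = \frac{1}{2 \left(\frac{1}{2} - t\right)^{2}}
M^(1)(0) = 2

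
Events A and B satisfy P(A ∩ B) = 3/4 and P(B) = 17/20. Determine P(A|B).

P(A|B) = P(A ∩ B) / P(B)
= (3/4) / (17/20)
= 15/17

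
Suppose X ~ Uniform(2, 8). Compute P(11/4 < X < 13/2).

P(11/4 < X < 13/2) = ∫_{11/4}^{13/2} f(x) dx
where f(x) = \frac{1}{6}
= \frac{5}{8}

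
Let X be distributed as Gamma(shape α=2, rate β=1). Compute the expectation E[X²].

Using the identity E[X²] = Var(X) + (E[X])²:
E[X] = 2
Var(X) = 2
E[X²] = 2 + (2)²
= 6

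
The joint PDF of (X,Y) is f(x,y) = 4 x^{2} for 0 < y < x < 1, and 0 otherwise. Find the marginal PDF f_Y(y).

f_Y(y) = ∫_y^1 4 x^{2} dx = \frac{4}{3} - \frac{4 y^{3}}{3}
for 0 < y < 1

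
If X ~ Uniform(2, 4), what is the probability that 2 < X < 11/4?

P(2 < X < 11/4) = ∫_{2}^{11/4} f(x) dx
where f(x) = \frac{1}{2}
= \frac{3}{8}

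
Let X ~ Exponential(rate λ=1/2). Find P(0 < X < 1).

P(0 < X < 1) = ∫_{0}^{1} f(x) dx
where f(x) = \frac{e^{- \frac{x}{2}}}{2}
= 1 - e^{- \frac{1}{2}}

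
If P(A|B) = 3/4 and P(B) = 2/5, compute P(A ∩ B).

By definition, P(A|B) = P(A ∩ B) / P(B)
So P(A ∩ B) = P(A|B) × P(B)
= 3/4 × 2/5
= 3/10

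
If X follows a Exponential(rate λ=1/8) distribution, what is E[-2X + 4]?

For X ~ Exponential(rate λ=1/8):
E[X] = 8
E[-2X + 4] = -2 × E[X] + 4 = -12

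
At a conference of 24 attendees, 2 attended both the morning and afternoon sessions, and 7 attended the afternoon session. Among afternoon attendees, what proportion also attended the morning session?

P(A ∩ B) = 2/24 = 1/12
P(B) = 7/24
P(A|B) = P(A ∩ B) / P(B) = (1/12) / (7/24) = 2/7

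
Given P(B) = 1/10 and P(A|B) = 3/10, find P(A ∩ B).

By definition, P(A|B) = P(A ∩ B) / P(B)
So P(A ∩ B) = P(A|B) × P(B)
= 3/10 × 1/10
= 3/100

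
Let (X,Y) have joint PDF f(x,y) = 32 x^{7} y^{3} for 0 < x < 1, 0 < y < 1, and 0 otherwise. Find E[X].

E[X] = ∫_0^1 ∫_0^1 x × f(x,y) dy dx
= ∫_0^1 ∫_0^1 x × (32 x^{7} y^{3}) dy dx
= \frac{8}{9}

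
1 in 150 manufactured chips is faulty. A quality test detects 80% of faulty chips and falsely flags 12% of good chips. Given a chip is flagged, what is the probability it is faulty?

Let D = the rare event, + = positive/flagged.
P(D) = 1/150
P(+|D) = 80/100 = 4/5
P(+|D') = 12/100 = 3/25
P(+) = P(+|D)P(D) + P(+|D')P(D')
     = \frac{4}{5} × \frac{1}{150} + \frac{3}{25} × \frac{149}{150}
     = \frac{467}{3750}
P(D|+) = P(+|D)P(D)/P(+) = \frac{20}{467}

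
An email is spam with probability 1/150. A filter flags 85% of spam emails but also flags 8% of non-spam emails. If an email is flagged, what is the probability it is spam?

Let D = the rare event, + = positive/flagged.
P(D) = 1/150
P(+|D) = 85/100 = 17/20
P(+|D') = 8/100 = 2/25
P(+) = P(+|D)P(D) + P(+|D')P(D')
     = \frac{17}{20} × \frac{1}{150} + \frac{2}{25} × \frac{149}{150}
     = \frac{1277}{15000}
P(D|+) = P(+|D)P(D)/P(+) = \frac{85}{1277}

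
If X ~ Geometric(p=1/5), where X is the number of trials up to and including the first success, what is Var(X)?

For X ~ Geometric(p=1/5), where X is the number of trials up to and including the first success:
Var(X) = 20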